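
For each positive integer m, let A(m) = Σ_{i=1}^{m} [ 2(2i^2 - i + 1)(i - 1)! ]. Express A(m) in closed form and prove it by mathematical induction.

We claim A(m) = (4m + 2)m! - 2 for all m ≥ 1.
Base case (m = 1): A(1) = 4, and the closed form gives 4. They agree.
Suppose the result is true for m = i, so A(i) = (4i + 2)i! - 2.
Then A(i+1) = A(i) + (2(2i^2 + 3i + 2)i!) = ((4i + 2)i! - 2) + (2(2i^2 + 3i + 2)i!).
Simplifying, A(i+1) = (4(i+1) + 2)(i+1)! - 2,
which is the closed form with m = i+1.
By the principle of mathematical induction, the result holds for all m ≥ 1.

A(m) = (4m + 2)m! - 2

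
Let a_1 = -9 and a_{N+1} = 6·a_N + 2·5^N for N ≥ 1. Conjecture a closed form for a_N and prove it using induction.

a_N = -2·5^N + 6^(N - 1)

Computing the first terms: a_1 = -9, a_2 = -44, a_3 = -214. This suggests a_N = -2·5^N + 6^(N - 1).
For the base case N = 1: the formula gives -9 = -9 = a_1.
Suppose the result is true for N = r, so a_r = -2·5^r + 6^(r - 1).
Then a_{r+1} = 6·a_r + 2·5^r = 6·(-2·5^r + 6^(r - 1)) + 2·5^r = -2·5^(r + 1) + 6^r = -2·5^(r+1) + 6^((r+1) - 1),
which is the claimed formula at N = r+1.
Hence, by induction on N, the claim holds for every N ≥ 1.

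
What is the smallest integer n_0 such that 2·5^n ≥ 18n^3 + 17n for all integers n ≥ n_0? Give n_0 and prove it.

At n = 3: 250 < 537, so the inequality fails and n_0 ≥ 4. We prove 2·5^n ≥ 18n^3 + 17n for all n ≥ 4.
For the base case n = 4: 2·5^n = 1250 and 18n^3 + 17n = 1220, so 1250 ≥ 1220.
Inductive step: suppose the statement holds for some i ≥ 4, so 2·5^i ≥ 18i^3 + 17i.
Then 2·5^(i + 1) = 5·(2·5^i) ≥ 5·(18i^3 + 17i).
Also, for i ≥ 4 we have 5·(18i^3 + 17i) ≥ 18(i+1)^3 + 17(i+1), since 5·(18i^3 + 17i) − (18(i+1)^3 + 17(i+1)) = 72i^3 - 54i^2 + 14i - 35, which is nonnegative for all i ≥ 4.
Combining, 2·5^(i + 1) ≥ 18(i+1)^3 + 17(i+1).
By induction, the statement is established for all n ≥ 4.
Hence the smallest such n_0 is 4.

n_0 = 4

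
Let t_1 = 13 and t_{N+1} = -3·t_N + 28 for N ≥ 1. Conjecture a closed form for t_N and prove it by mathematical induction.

t_N = -2(-3)^N + 7

Computing the first terms: t_1 = 13, t_2 = -11, t_3 = 61. This suggests t_N = -2(-3)^N + 7.
Base case (N = 1): the formula gives 13 = 13 = t_1.
Suppose the result is true for N = k, so t_k = -2(-3)^k + 7.
Then t_{k+1} = -3·t_k + 28 = -3·(-2(-3)^k + 7) + 28 = -2(-3)^(k + 1) + 7,
which is the claimed formula at N = k+1.
By the principle of mathematical induction, the result holds for all N ≥ 1.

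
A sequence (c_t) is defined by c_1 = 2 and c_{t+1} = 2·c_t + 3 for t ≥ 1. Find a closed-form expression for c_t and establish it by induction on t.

c_t = 5·2^(t - 1) - 3

Computing the first terms: c_1 = 2, c_2 = 7, c_3 = 17. This suggests c_t = 5·2^(t - 1) - 3.
For the base case t = 1: the formula gives 2 = 2 = c_1.
Suppose the result is true for t = r, so c_r = 5·2^(r - 1) - 3.
Then c_{r+1} = 2·c_r + 3 = 2·(5·2^(r - 1) - 3) + 3 = 5·2^r - 3 = 5·2^((r+1) - 1) - 3,
which is the claimed formula at t = r+1.
By the principle of mathematical induction, the result holds for all t ≥ 1.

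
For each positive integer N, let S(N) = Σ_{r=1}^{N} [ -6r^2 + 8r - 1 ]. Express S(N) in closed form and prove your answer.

We claim S(N) = -N(2N^2 - N - 2) for all N ≥ 1.
For the base case N = 1: S(1) = 1, and the closed form gives 1. They agree.
Suppose the result is true for N = r, so S(r) = r(-2r^2 + r + 2).
Then S(r+1) = S(r) + (-6r^2 - 4r + 1) = (r(-2r^2 + r + 2)) + (-6r^2 - 4r + 1).
Simplifying, S(r+1) = -(r + 1)(2r^2 + 3r - 1) = -(r+1)(2(r+1)^2 - (r+1) - 2),
which is the closed form with N = r+1.
By the principle of mathematical induction, the result holds for all N ≥ 1.

S(N) = -N(2N^2 - N - 2)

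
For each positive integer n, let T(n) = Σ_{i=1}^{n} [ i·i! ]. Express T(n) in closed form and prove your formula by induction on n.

We claim T(n) = (n + 1)! - 1 for all n ≥ 1.
For the base case n = 1: T(1) = 1, and the closed form gives 1. They agree.
Inductive step: assume the claim holds for n = i, so T(i) = (i + 1)! - 1.
Then T(i+1) = T(i) + ((i + 1)(i + 1)!) = ((i + 1)! - 1) + ((i + 1)(i + 1)!).
Simplifying, T(i+1) = ((i+1) + 1)! - 1,
which is the closed form with n = i+1.
By the principle of mathematical induction, the result holds for all n ≥ 1.

T(n) = (n + 1)! - 1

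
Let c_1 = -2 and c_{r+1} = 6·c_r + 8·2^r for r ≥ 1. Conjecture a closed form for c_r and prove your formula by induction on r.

c_r = -2^(r + 1) + 2·6^(r - 1)

Computing the first terms: c_1 = -2, c_2 = 4, c_3 = 56. This suggests c_r = -2^(r + 1) + 2·6^(r - 1).
When r = 1: the formula gives -2 = -2 = c_1.
Suppose the result is true for r = i, so c_i = -2^(i + 1) + 2·6^(i - 1).
Then c_{i+1} = 6·c_i + 8·2^i = 6·(-2^(i + 1) + 2·6^(i - 1)) + 8·2^i = -2^(i + 2) + 2·6^i = -2^((i+1) + 1) + 2·6^((i+1) - 1),
which is the claimed formula at r = i+1.
By the principle of mathematical induction, the result holds for all r ≥ 1.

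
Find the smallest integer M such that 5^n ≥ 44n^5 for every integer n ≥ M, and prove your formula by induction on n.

M = 10

At n = 9: 1953125 < 2598156, so the inequality fails and M ≥ 10. We prove 5^n ≥ 44n^5 for all n ≥ 10.
When n = 10: 5^n = 9765625 and 44n^5 = 4400000, so 9765625 ≥ 4400000.
Inductive step: suppose the statement holds for some i ≥ 10, so 5^i ≥ 44i^5.
Then 5^(i + 1) = 5·(5^i) ≥ 5·(44i^5).
Also, for i ≥ 10 we have 5·(44i^5) ≥ 44(i+1)^5, since 5 ≥ (1 + 1/i)^5 for all i ≥ 10.
Combining, 5^(i + 1) ≥ 44(i+1)^5.
By the principle of mathematical induction, the result holds for all n ≥ 10.
Hence the smallest such M is 10.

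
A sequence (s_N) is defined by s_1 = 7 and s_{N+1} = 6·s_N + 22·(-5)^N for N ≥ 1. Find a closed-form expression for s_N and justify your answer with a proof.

Computing the first terms: s_1 = 7, s_2 = -68, s_3 = 142. This suggests s_N = -2(-5)^N - 3·6^(N - 1).
Base step (N = 1): the formula gives 7 = 7 = s_1.
Inductive step: suppose the statement holds for some p ≥ 1, so s_p = -2(-5)^p - 3·6^(p - 1).
Then s_{p+1} = 6·s_p + 22·(-5)^p = 6·(-2(-5)^p - 3·6^(p - 1)) + 22·(-5)^p = -2(-5)^(p + 1) - 3·6^p = -2(-5)^(p+1) - 3·6^((p+1) - 1),
which is the claimed formula at N = p+1.
Hence, by induction on N, the claim holds for every N ≥ 1.

s_N = -2(-5)^N - 3·6^(N - 1)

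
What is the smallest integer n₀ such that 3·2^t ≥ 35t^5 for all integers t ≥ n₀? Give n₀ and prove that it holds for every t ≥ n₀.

n₀ = 28

At t = 27: 402653184 < 502211745, so the inequality fails and n₀ ≥ 28. We prove 3·2^t ≥ 35t^5 for all t ≥ 28.
When t = 28: 3·2^t = 805306368 and 35t^5 = 602362880, so 805306368 ≥ 602362880.
Inductive step: suppose the statement holds for some r ≥ 28, so 3·2^r ≥ 35r^5.
Then 3·2^(r + 1) = 2·(3·2^r) ≥ 2·(35r^5).
Also, for r ≥ 28 we have 2·(35r^5) ≥ 35(r+1)^5, since 2 ≥ (1 + 1/r)^5 for all r ≥ 28.
Combining, 3·2^(r + 1) ≥ 35(r+1)^5.
By the principle of mathematical induction, the result holds for all t ≥ 28.
Hence the smallest such n₀ is 28.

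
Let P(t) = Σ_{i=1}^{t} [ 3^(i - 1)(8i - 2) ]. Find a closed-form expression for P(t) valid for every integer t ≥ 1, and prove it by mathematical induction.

P(t) = 3^t(4t - 3) + 3

We claim P(t) = 3^t(4t - 3) + 3 for all t ≥ 1.
Base step (t = 1): P(1) = 6, and the closed form gives 6. They agree.
Inductive step: assume the claim holds for t = i, so P(i) = 3^i(4i - 3) + 3.
Then P(i+1) = P(i) + (3^i(8i + 6)) = (3^i(4i - 3) + 3) + (3^i(8i + 6)).
Simplifying, P(i+1) = 12·3^i·i + 3·3^i + 3 = 3^(i+1)(4(i+1) - 3) + 3,
which is the closed form with t = i+1.
This completes the induction.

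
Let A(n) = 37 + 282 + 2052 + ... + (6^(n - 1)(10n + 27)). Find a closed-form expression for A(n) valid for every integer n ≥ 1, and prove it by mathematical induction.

We claim A(n) = 6^n(2n + 5) - 5 for all n ≥ 1.
For the base case n = 1: A(1) = 37, and the closed form gives 37. They agree.
Inductive step: assume the claim holds for n = p, so A(p) = 6^p(2p + 5) - 5.
Then A(p+1) = A(p) + (6^p(10p + 37)) = (6^p(2p + 5) - 5) + (6^p(10p + 37)).
Simplifying, A(p+1) = 12·6^p·p + 42·6^p - 5 = 6^(p+1)(2(p+1) + 5) - 5,
which is the closed form with n = p+1.
Hence, by induction on n, the claim holds for every n ≥ 1.

A(n) = 6^n(2n + 5) - 5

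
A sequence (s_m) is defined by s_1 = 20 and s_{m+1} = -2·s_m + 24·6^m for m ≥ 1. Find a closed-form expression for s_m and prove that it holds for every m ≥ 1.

s_m = -(-2)^m + 3·6^m

Computing the first terms: s_1 = 20, s_2 = 104, s_3 = 656. This suggests s_m = -(-2)^m + 3·6^m.
Base case (m = 1): the formula gives 20 = 20 = s_1.
Suppose the result is true for m = i, so s_i = -(-2)^i + 3·6^i.
Then s_{i+1} = -2·s_i + 24·6^i = -2·(-(-2)^i + 3·6^i) + 24·6^i = -(-2)^(i + 1) + 3·6^(i + 1),
which is the claimed formula at m = i+1.
This completes the induction.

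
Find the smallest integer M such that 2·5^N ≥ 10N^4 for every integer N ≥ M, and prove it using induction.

M = 5

At N = 4: 1250 < 2560, so the inequality fails and M ≥ 5. We prove 2·5^N ≥ 10N^4 for all N ≥ 5.
Base step (N = 5): 2·5^N = 6250 and 10N^4 = 6250, so 6250 ≥ 6250.
Suppose the result is true for N = k, so 2·5^k ≥ 10k^4.
Then 2·5^(k + 1) = 5·(2·5^k) ≥ 5·(10k^4).
Also, for k ≥ 5 we have 5·(10k^4) ≥ 10(k+1)^4, since 5 ≥ (1 + 1/k)^4 for all k ≥ 5.
Combining, 2·5^(k + 1) ≥ 10(k+1)^4.
By the principle of mathematical induction, the result holds for all N ≥ 5.
Hence the smallest such M is 5.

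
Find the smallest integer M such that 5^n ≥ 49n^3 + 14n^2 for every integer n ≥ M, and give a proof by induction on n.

M = 6

At n = 5: 3125 < 6475, so the inequality fails and M ≥ 6. We prove 5^n ≥ 49n^3 + 14n^2 for all n ≥ 6.
When n = 6: 5^n = 15625 and 49n^3 + 14n^2 = 11088, so 15625 ≥ 11088.
For the inductive step, assume it holds for an arbitrary i ≥ 6, so 5^i ≥ 49i^3 + 14i^2.
Then 5^(i + 1) = 5·(5^i) ≥ 5·(49i^3 + 14i^2).
Also, for i ≥ 6 we have 5·(49i^3 + 14i^2) ≥ 49(i+1)^3 + 14(i+1)^2, since 5·(49i^3 + 14i^2) − (49(i+1)^3 + 14(i+1)^2) = 196i^3 - 91i^2 - 175i - 63, which is nonnegative for all i ≥ 6.
Combining, 5^(i + 1) ≥ 49(i+1)^3 + 14(i+1)^2.
By induction, the statement is established for all n ≥ 6.
Hence the smallest such M is 6.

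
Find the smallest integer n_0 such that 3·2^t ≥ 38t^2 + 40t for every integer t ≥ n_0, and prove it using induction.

At t = 10: 3072 < 4200, so the inequality fails and n_0 ≥ 11. We prove 3·2^t ≥ 38t^2 + 40t for all t ≥ 11.
Base case (t = 11): 3·2^t = 6144 and 38t^2 + 40t = 5038, so 6144 ≥ 5038.
Suppose the result is true for t = j, so 3·2^j ≥ 38j^2 + 40j.
Then 3·2^(j + 1) = 2·(3·2^j) ≥ 2·(38j^2 + 40j).
Also, for j ≥ 11 we have 2·(38j^2 + 40j) ≥ 38(j+1)^2 + 40(j+1), since 2·(38j^2 + 40j) − (38(j+1)^2 + 40(j+1)) = 38j^2 - 36j - 78, which is nonnegative for all j ≥ 11.
Combining, 3·2^(j + 1) ≥ 38(j+1)^2 + 40(j+1).
By induction, the statement is established for all t ≥ 11.
Hence the smallest such n_0 is 11.

n_0 = 11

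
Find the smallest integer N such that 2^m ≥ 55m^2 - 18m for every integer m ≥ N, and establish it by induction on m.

At m = 13: 8192 < 9061, so the inequality fails and N ≥ 14. We prove 2^m ≥ 55m^2 - 18m for all m ≥ 14.
For the base case m = 14: 2^m = 16384 and 55m^2 - 18m = 10528, so 16384 ≥ 10528.
Suppose the result is true for m = i, so 2^i ≥ 55i^2 - 18i.
Then 2^(i + 1) = 2·(2^i) ≥ 2·(55i^2 - 18i).
Also, for i ≥ 14 we have 2·(55i^2 - 18i) ≥ 55(i+1)^2 - 18(i+1), since 2·(55i^2 - 18i) − (55(i+1)^2 - 18(i+1)) = 55i^2 - 128i - 37, which is nonnegative for all i ≥ 14.
Combining, 2^(i + 1) ≥ 55(i+1)^2 - 18(i+1).
This completes the induction.
Hence the smallest such N is 14.

N = 14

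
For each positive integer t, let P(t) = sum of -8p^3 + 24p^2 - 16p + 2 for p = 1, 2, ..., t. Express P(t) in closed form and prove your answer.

We claim P(t) = -2t(t^3 - 2t^2 - t + 1) for all t ≥ 1.
Base case (t = 1): P(1) = 2, and the closed form gives 2. They agree.
Inductive step: suppose the statement holds for some p ≥ 1, so P(p) = 2p(-p^3 + 2p^2 + p - 1).
Then P(p+1) = P(p) + (-8p^3 + 8p + 2) = (2p(-p^3 + 2p^2 + p - 1)) + (-8p^3 + 8p + 2).
Simplifying, P(p+1) = -2(p + 1)(p^3 + p^2 - 2p - 1) = -2(p+1)((p+1)^3 - 2(p+1)^2 - (p+1) + 1),
which is the closed form with t = p+1.
By induction, the statement is established for all t ≥ 1.

P(t) = -2t(t^3 - 2t^2 - t + 1)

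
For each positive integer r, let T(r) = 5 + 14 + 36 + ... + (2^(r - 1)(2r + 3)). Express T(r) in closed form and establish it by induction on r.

T(r) = 2^r(2r + 1) - 1

We claim T(r) = 2^r(2r + 1) - 1 for all r ≥ 1.
Base step (r = 1): T(1) = 5, and the closed form gives 5. They agree.
Inductive step: assume the claim holds for r = i, so T(i) = 2^i(2i + 1) - 1.
Then T(i+1) = T(i) + (2^i(2i + 5)) = (2^i(2i + 1) - 1) + (2^i(2i + 5)).
Simplifying, T(i+1) = 4·2^i·i + 6·2^i - 1 = 2^(i+1)(2(i+1) + 1) - 1,
which is the closed form with r = i+1.
This completes the induction.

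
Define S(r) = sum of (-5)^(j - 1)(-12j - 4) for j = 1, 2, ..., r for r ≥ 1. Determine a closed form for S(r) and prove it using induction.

We claim S(r) = (-5)^r(2r + 1) - 1 for all r ≥ 1.
When r = 1: S(1) = -16, and the closed form gives -16. They agree.
Suppose the result is true for r = j, so S(j) = (-5)^j(2j + 1) - 1.
Then S(j+1) = S(j) + ((-5)^j(-12j - 16)) = ((-5)^j(2j + 1) - 1) + ((-5)^j(-12j - 16)).
Simplifying, S(j+1) = -10(-5)^j·j - 15(-5)^j - 1 = (-5)^(j+1)(2(j+1) + 1) - 1,
which is the closed form with r = j+1.
By the principle of mathematical induction, the result holds for all r ≥ 1.

S(r) = (-5)^r(2r + 1) - 1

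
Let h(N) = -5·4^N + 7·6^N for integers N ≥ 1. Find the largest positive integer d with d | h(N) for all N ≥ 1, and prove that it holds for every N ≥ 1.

Computing the first values: h(1) = 22 and h(2) = 172; gcd(22, 172) = 2, so d ≤ 2.
We prove 2 | -5·4^N + 7·6^N for all N ≥ 1 by induction on N.
When N = 1: h(1) = 22 = 2·(11), so 2 | h(1).
Inductive step: suppose the statement holds for some i ≥ 1, i.e. 2 | h(i). Then
h(i+1) − 6·h(i) = (-5·4^(i+1) + 7·6^(i+1)) − 6·(-5·4^i + 7·6^i) = (-5)·4^i·(4 − 6) = (10)·4^i. Since 2 | h(i) by the inductive hypothesis, 2 | 6·h(i); and 2 | 10 since 10 = 2·5. Therefore 2 | h(i+1).
Hence, by induction on N, the claim holds for every N ≥ 1.
Therefore the largest such d is 2.

d = 2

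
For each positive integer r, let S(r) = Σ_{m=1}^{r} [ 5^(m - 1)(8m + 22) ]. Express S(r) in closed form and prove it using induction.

S(r) = 5^r(2r + 5) - 5

We claim S(r) = 5^r(2r + 5) - 5 for all r ≥ 1.
Base step (r = 1): S(1) = 30, and the closed form gives 30. They agree.
Suppose the result is true for r = m, so S(m) = 5^m(2m + 5) - 5.
Then S(m+1) = S(m) + (5^m(8m + 30)) = (5^m(2m + 5) - 5) + (5^m(8m + 30)).
Simplifying, S(m+1) = 10·5^m·m + 35·5^m - 5 = 5^(m+1)(2(m+1) + 5) - 5,
which is the closed form with r = m+1.
Hence, by induction on r, the claim holds for every r ≥ 1.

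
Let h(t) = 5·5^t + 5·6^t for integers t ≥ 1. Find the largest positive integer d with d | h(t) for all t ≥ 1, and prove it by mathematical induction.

d = 5

Computing the first values: h(1) = 55 and h(2) = 305; gcd(55, 305) = 5, so d ≤ 5.
We prove 5 | 5·5^t + 5·6^t for all t ≥ 1 by induction on t.
For the base case t = 1: h(1) = 55 = 5·(11), so 5 | h(1).
For the inductive step, assume it holds for an arbitrary j ≥ 1, i.e. 5 | h(j). Then
h(j+1) − 6·h(j) = (5·5^(j+1) + 5·6^(j+1)) − 6·(5·5^j + 5·6^j) = (5)·5^j·(5 − 6) = (-5)·5^j. Since 5 | h(j) by the inductive hypothesis, 5 | 6·h(j); and 5 | -5 since -5 = 5·-1. Therefore 5 | h(j+1).
This completes the induction.
Therefore the largest such d is 5.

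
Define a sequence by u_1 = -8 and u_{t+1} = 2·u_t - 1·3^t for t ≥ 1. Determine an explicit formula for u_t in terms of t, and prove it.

Computing the first terms: u_1 = -8, u_2 = -19, u_3 = -47. This suggests u_t = -5·2^(t - 1) - 3^t.
When t = 1: the formula gives -8 = -8 = u_1.
Suppose the result is true for t = p, so u_p = -5·2^(p - 1) - 3^p.
Then u_{p+1} = 2·u_p - 1·3^p = 2·(-5·2^(p - 1) - 3^p) - 1·3^p = -5·2^p - 3^(p + 1) = -5·2^((p+1) - 1) - 3^(p+1),
which is the claimed formula at t = p+1.
This completes the induction.

u_t = -5·2^(t - 1) - 3^t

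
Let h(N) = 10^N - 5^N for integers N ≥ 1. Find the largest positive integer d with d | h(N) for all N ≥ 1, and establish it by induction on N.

Computing the first values: h(1) = 5 and h(2) = 75; gcd(5, 75) = 5, so d ≤ 5.
We prove 5 | 10^N - 5^N for all N ≥ 1 by induction on N.
For the base case N = 1: h(1) = 5 = 5·(1), so 5 | h(1).
Inductive step: assume the claim holds for N = j, i.e. 5 | h(j). Then
10^{j+1} − 5^{j+1} = 10·10^j − 5·5^j = 10·(10^j − 5^j) + (5)·5^j. The first term is divisible by 5 by the inductive hypothesis, and the second term (5)·5^j is divisible by 5 since 5 | 5. Hence 5 | h(j+1).
By induction, the statement is established for all N ≥ 1.
Therefore the largest such d is 5.

d = 5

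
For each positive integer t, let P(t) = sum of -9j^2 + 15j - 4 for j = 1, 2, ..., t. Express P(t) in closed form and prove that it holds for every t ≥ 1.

P(t) = -t(3t^2 - 3t - 2)

We claim P(t) = -t(3t^2 - 3t - 2) for all t ≥ 1.
Base step (t = 1): P(1) = 2, and the closed form gives 2. They agree.
Inductive step: assume the claim holds for t = j, so P(j) = j(-3j^2 + 3j + 2).
Then P(j+1) = P(j) + (-9j^2 - 3j + 2) = (j(-3j^2 + 3j + 2)) + (-9j^2 - 3j + 2).
Simplifying, P(j+1) = -(j + 1)(3j^2 + 3j - 2) = -(j+1)(3(j+1)^2 - 3(j+1) - 2),
which is the closed form with t = j+1.
By induction, the statement is established for all t ≥ 1.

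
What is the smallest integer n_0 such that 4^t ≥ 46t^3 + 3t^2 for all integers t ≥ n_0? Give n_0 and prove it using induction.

n_0 = 7

At t = 6: 4096 < 10044, so the inequality fails and n_0 ≥ 7. We prove 4^t ≥ 46t^3 + 3t^2 for all t ≥ 7.
For the base case t = 7: 4^t = 16384 and 46t^3 + 3t^2 = 15925, so 16384 ≥ 15925.
Suppose the result is true for t = i, so 4^i ≥ 46i^3 + 3i^2.
Then 4^(i + 1) = 4·(4^i) ≥ 4·(46i^3 + 3i^2).
Also, for i ≥ 7 we have 4·(46i^3 + 3i^2) ≥ 46(i+1)^3 + 3(i+1)^2, since 4·(46i^3 + 3i^2) − (46(i+1)^3 + 3(i+1)^2) = 138i^3 - 129i^2 - 144i - 49, which is nonnegative for all i ≥ 7.
Combining, 4^(i + 1) ≥ 46(i+1)^3 + 3(i+1)^2.
By the principle of mathematical induction, the result holds for all t ≥ 7.
Hence the smallest such n_0 is 7.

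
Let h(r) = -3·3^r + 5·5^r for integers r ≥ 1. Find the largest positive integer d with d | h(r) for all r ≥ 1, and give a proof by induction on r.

d = 2

Computing the first values: h(1) = 16 and h(2) = 98; gcd(16, 98) = 2, so d ≤ 2.
We prove 2 | -3·3^r + 5·5^r for all r ≥ 1 by induction on r.
Base case (r = 1): h(1) = 16 = 2·(8), so 2 | h(1).
For the inductive step, assume it holds for an arbitrary m ≥ 1, i.e. 2 | h(m). Then
h(m+1) − 5·h(m) = (-3·3^(m+1) + 5·5^(m+1)) − 5·(-3·3^m + 5·5^m) = (-3)·3^m·(3 − 5) = (6)·3^m. Since 2 | h(m) by the inductive hypothesis, 2 | 5·h(m); and 2 | 6 since 6 = 2·3. Therefore 2 | h(m+1).
By the principle of mathematical induction, the result holds for all r ≥ 1.
Therefore the largest such d is 2.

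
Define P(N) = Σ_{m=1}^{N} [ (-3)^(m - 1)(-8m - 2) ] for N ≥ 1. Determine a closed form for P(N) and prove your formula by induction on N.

P(N) = (-3)^N(2N + 1) - 1

We claim P(N) = (-3)^N(2N + 1) - 1 for all N ≥ 1.
For the base case N = 1: P(1) = -10, and the closed form gives -10. They agree.
For the inductive step, assume it holds for an arbitrary m ≥ 1, so P(m) = (-3)^m(2m + 1) - 1.
Then P(m+1) = P(m) + ((-3)^m(-8m - 10)) = ((-3)^m(2m + 1) - 1) + ((-3)^m(-8m - 10)).
Simplifying, P(m+1) = -6(-3)^m·m - 9(-3)^m - 1 = (-3)^(m+1)(2(m+1) + 1) - 1,
which is the closed form with N = m+1.
By the principle of mathematical induction, the result holds for all N ≥ 1.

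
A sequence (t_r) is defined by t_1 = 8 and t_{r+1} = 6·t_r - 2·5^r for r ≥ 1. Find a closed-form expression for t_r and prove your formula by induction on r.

Computing the first terms: t_1 = 8, t_2 = 38, t_3 = 178. This suggests t_r = 2·5^r - 2·6^(r - 1).
When r = 1: the formula gives 8 = 8 = t_1.
For the inductive step, assume it holds for an arbitrary k ≥ 1, so t_k = 2·5^k - 2·6^(k - 1).
Then t_{k+1} = 6·t_k - 2·5^k = 6·(2·5^k - 2·6^(k - 1)) - 2·5^k = 2·5^(k + 1) - 2·6^k = 2·5^(k+1) - 2·6^((k+1) - 1),
which is the claimed formula at r = k+1.
By the principle of mathematical induction, the result holds for all r ≥ 1.

t_r = 2·5^r - 2·6^(r - 1)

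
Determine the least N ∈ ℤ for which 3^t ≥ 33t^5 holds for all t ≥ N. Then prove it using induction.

N = 16

At t = 15: 14348907 < 25059375, so the inequality fails and N ≥ 16. We prove 3^t ≥ 33t^5 for all t ≥ 16.
For the base case t = 16: 3^t = 43046721 and 33t^5 = 34603008, so 43046721 ≥ 34603008.
Inductive step: suppose the statement holds for some j ≥ 16, so 3^j ≥ 33j^5.
Then 3^(j + 1) = 3·(3^j) ≥ 3·(33j^5).
Also, for j ≥ 16 we have 3·(33j^5) ≥ 33(j+1)^5, since 3 ≥ (1 + 1/j)^5 for all j ≥ 16.
Combining, 3^(j + 1) ≥ 33(j+1)^5.
By induction, the statement is established for all t ≥ 16.
Hence the smallest such N is 16.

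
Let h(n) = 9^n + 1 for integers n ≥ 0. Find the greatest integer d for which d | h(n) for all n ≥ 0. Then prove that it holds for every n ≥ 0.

d = 2

Computing the first values: h(0) = 2 and h(1) = 10; gcd(2, 10) = 2, so d ≤ 2.
We prove 2 | 9^n + 1 for all n ≥ 0 by induction on n.
For the base case n = 0: h(0) = 2 = 2·(1), so 2 | h(0).
Inductive step: assume the claim holds for n = r, i.e. 2 | h(r). Then
h(r+1) = 9^(r+1) + 1 = 9·(9^r + 1) - 8 = 9·h(r) - 8. The first term is divisible by 2 by the inductive hypothesis, and -8 is divisible by 2. Hence 2 | h(r+1).
This completes the induction.
Therefore the largest such d is 2.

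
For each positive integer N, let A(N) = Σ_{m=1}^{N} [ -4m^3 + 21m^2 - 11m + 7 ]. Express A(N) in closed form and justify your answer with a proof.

A(N) = -N(N^3 - 5N^2 - 4N - 5)

We claim A(N) = -N(N^3 - 5N^2 - 4N - 5) for all N ≥ 1.
Base case (N = 1): A(1) = 13, and the closed form gives 13. They agree.
For the inductive step, assume it holds for an arbitrary m ≥ 1, so A(m) = m(-m^3 + 5m^2 + 4m + 5).
Then A(m+1) = A(m) + (-4m^3 + 9m^2 + 19m + 13) = (m(-m^3 + 5m^2 + 4m + 5)) + (-4m^3 + 9m^2 + 19m + 13).
Simplifying, A(m+1) = -(m + 1)(m^3 - 2m^2 - 11m - 13) = -(m+1)((m+1)^3 - 5(m+1)^2 - 4(m+1) - 5),
which is the closed form with N = m+1.
This completes the induction.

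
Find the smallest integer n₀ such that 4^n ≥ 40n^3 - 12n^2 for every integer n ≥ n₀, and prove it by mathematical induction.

n₀ = 7

At n = 6: 4096 < 8208, so the inequality fails and n₀ ≥ 7. We prove 4^n ≥ 40n^3 - 12n^2 for all n ≥ 7.
Base case (n = 7): 4^n = 16384 and 40n^3 - 12n^2 = 13132, so 16384 ≥ 13132.
For the inductive step, assume it holds for an arbitrary m ≥ 7, so 4^m ≥ 40m^3 - 12m^2.
Then 4^(m + 1) = 4·(4^m) ≥ 4·(40m^3 - 12m^2).
Also, for m ≥ 7 we have 4·(40m^3 - 12m^2) ≥ 40(m+1)^3 - 12(m+1)^2, since 4·(40m^3 - 12m^2) − (40(m+1)^3 - 12(m+1)^2) = 120m^3 - 156m^2 - 96m - 28, which is nonnegative for all m ≥ 7.
Combining, 4^(m + 1) ≥ 40(m+1)^3 - 12(m+1)^2.
This completes the induction.
Hence the smallest such n₀ is 7.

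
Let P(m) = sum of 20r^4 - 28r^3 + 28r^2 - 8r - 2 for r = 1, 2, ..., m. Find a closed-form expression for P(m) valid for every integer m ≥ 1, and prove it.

We claim P(m) = m(m^2 + 1)(4m^2 + 3m - 2) for all m ≥ 1.
Base step (m = 1): P(1) = 10, and the closed form gives 10. They agree.
Inductive step: suppose the statement holds for some r ≥ 1, so P(r) = r(4r^4 + 3r^3 + 2r^2 + 3r - 2).
Then P(r+1) = P(r) + (20r^4 + 52r^3 + 64r^2 + 44r + 10) = (r(4r^4 + 3r^3 + 2r^2 + 3r - 2)) + (20r^4 + 52r^3 + 64r^2 + 44r + 10).
Simplifying, P(r+1) = (r + 1)(r^2 + 2r + 2)(4r^2 + 11r + 5) = (r+1)((r+1)^2 + 1)(4(r+1)^2 + 3(r+1) - 2),
which is the closed form with m = r+1.
This completes the induction.

P(m) = m(m^2 + 1)(4m^2 + 3m - 2)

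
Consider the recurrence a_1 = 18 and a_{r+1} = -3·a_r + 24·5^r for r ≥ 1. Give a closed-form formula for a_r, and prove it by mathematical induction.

a_r = -(-3)^r + 3·5^r

Computing the first terms: a_1 = 18, a_2 = 66, a_3 = 402. This suggests a_r = -(-3)^r + 3·5^r.
For the base case r = 1: the formula gives 18 = 18 = a_1.
Inductive step: assume the claim holds for r = j, so a_j = -(-3)^j + 3·5^j.
Then a_{j+1} = -3·a_j + 24·5^j = -3·(-(-3)^j + 3·5^j) + 24·5^j = -(-3)^(j + 1) + 3·5^(j + 1),
which is the claimed formula at r = j+1.
By induction, the statement is established for all r ≥ 1.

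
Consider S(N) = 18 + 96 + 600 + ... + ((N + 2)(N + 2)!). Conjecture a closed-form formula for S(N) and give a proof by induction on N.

S(N) = (N + 3)! - 6

We claim S(N) = (N + 3)! - 6 for all N ≥ 1.
Base step (N = 1): S(1) = 18, and the closed form gives 18. They agree.
Suppose the result is true for N = p, so S(p) = (p + 3)! - 6.
Then S(p+1) = S(p) + ((p + 3)(p + 3)!) = ((p + 3)! - 6) + ((p + 3)(p + 3)!).
Simplifying, S(p+1) = ((p+1) + 3)! - 6,
which is the closed form with N = p+1.
By induction, the statement is established for all N ≥ 1.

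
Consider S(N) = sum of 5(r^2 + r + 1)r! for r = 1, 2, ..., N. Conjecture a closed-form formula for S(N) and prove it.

We claim S(N) = (5N + 5)(N + 1)! - 5 for all N ≥ 1.
Base case (N = 1): S(1) = 15, and the closed form gives 15. They agree.
Inductive step: assume the claim holds for N = r, so S(r) = (5r + 5)(r + 1)! - 5.
Then S(r+1) = S(r) + (5(r^2 + 3r + 3)(r + 1)!) = ((5r + 5)(r + 1)! - 5) + (5(r^2 + 3r + 3)(r + 1)!).
Simplifying, S(r+1) = (5(r+1) + 5)((r+1) + 1)! - 5,
which is the closed form with N = r+1.
By the principle of mathematical induction, the result holds for all N ≥ 1.

S(N) = (5N + 5)(N + 1)! - 5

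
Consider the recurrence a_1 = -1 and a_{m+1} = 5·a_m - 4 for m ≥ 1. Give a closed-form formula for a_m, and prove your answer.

Computing the first terms: a_1 = -1, a_2 = -9, a_3 = -49. This suggests a_m = -2·5^(m - 1) + 1.
Base step (m = 1): the formula gives -1 = -1 = a_1.
Suppose the result is true for m = p, so a_p = -2·5^(p - 1) + 1.
Then a_{p+1} = 5·a_p - 4 = 5·(-2·5^(p - 1) + 1) - 4 = -2·5^p + 1 = -2·5^((p+1) - 1) + 1,
which is the claimed formula at m = p+1.
This completes the induction.

a_m = -2·5^(m - 1) + 1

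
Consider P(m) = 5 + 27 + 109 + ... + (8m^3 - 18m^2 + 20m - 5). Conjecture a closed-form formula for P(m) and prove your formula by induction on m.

We claim P(m) = m(2m^3 - 2m^2 + 3m + 2) for all m ≥ 1.
Base step (m = 1): P(1) = 5, and the closed form gives 5. They agree.
Inductive step: assume the claim holds for m = k, so P(k) = k(2k^3 - 2k^2 + 3k + 2).
Then P(k+1) = P(k) + (8k^3 + 6k^2 + 8k + 5) = (k(2k^3 - 2k^2 + 3k + 2)) + (8k^3 + 6k^2 + 8k + 5).
Simplifying, P(k+1) = (k + 1)(2k^3 + 4k^2 + 5k + 5) = (k+1)(2(k+1)^3 - 2(k+1)^2 + 3(k+1) + 2),
which is the closed form with m = k+1.
Hence, by induction on m, the claim holds for every m ≥ 1.

P(m) = m(2m^3 - 2m^2 + 3m + 2)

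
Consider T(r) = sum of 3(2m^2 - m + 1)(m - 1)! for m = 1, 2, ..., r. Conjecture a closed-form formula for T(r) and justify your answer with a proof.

T(r) = (6r + 3)r! - 3

We claim T(r) = (6r + 3)r! - 3 for all r ≥ 1.
Base step (r = 1): T(1) = 6, and the closed form gives 6. They agree.
Suppose the result is true for r = m, so T(m) = (6m + 3)m! - 3.
Then T(m+1) = T(m) + (3(2m^2 + 3m + 2)m!) = ((6m + 3)m! - 3) + (3(2m^2 + 3m + 2)m!).
Simplifying, T(m+1) = (6(m+1) + 3)(m+1)! - 3,
which is the closed form with r = m+1.
Hence, by induction on r, the claim holds for every r ≥ 1.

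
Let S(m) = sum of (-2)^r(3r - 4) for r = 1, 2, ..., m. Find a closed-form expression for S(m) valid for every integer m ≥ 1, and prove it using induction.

We claim S(m) = 2(-2)^m(m - 1) + 2 for all m ≥ 1.
Base step (m = 1): S(1) = 2, and the closed form gives 2. They agree.
For the inductive step, assume it holds for an arbitrary r ≥ 1, so S(r) = 2(-2)^r(r - 1) + 2.
Then S(r+1) = S(r) + ((-2)^(r + 1)(3r - 1)) = (2(-2)^r(r - 1) + 2) + ((-2)^(r + 1)(3r - 1)).
Simplifying, S(r+1) = -4(-2)^r·r + 2 = 2(-2)^(r+1)((r+1) - 1) + 2,
which is the closed form with m = r+1.
By induction, the statement is established for all m ≥ 1.

S(m) = 2(-2)^m(m - 1) + 2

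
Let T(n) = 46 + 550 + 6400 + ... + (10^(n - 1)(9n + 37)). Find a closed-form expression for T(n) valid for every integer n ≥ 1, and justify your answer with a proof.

We claim T(n) = 10^n(n + 4) - 4 for all n ≥ 1.
Base case (n = 1): T(1) = 46, and the closed form gives 46. They agree.
For the inductive step, assume it holds for an arbitrary i ≥ 1, so T(i) = 10^i(i + 4) - 4.
Then T(i+1) = T(i) + (10^i(9i + 46)) = (10^i(i + 4) - 4) + (10^i(9i + 46)).
Simplifying, T(i+1) = 10·10^i·i + 50·10^i - 4 = 10^(i+1)((i+1) + 4) - 4,
which is the closed form with n = i+1.
This completes the induction.

T(n) = 10^n(n + 4) - 4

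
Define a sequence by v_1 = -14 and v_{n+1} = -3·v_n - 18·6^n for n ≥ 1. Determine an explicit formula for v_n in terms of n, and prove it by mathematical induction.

Computing the first terms: v_1 = -14, v_2 = -66, v_3 = -450. This suggests v_n = -2(-3)^(n - 1) - 2·6^n.
For the base case n = 1: the formula gives -14 = -14 = v_1.
Suppose the result is true for n = k, so v_k = -2(-3)^(k - 1) - 2·6^k.
Then v_{k+1} = -3·v_k - 18·6^k = -3·(-2(-3)^(k - 1) - 2·6^k) - 18·6^k = -2(-3)^k - 2·6^(k + 1) = -2(-3)^((k+1) - 1) - 2·6^(k+1),
which is the claimed formula at n = k+1.
This completes the induction.

v_n = -2(-3)^(n - 1) - 2·6^n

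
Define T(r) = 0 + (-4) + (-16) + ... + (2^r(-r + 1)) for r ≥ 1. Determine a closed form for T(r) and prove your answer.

We claim T(r) = 2·2^r(-r + 2) - 4 for all r ≥ 1.
Base case (r = 1): T(1) = 0, and the closed form gives 0. They agree.
For the inductive step, assume it holds for an arbitrary j ≥ 1, so T(j) = 2·2^j(-j + 2) - 4.
Then T(j+1) = T(j) + (-2^(j + 1)j) = (2·2^j(-j + 2) - 4) + (-2^(j + 1)j).
Simplifying, T(j+1) = -4·2^j·j + 4·2^j - 4 = 2·2^(j+1)(-(j+1) + 2) - 4,
which is the closed form with r = j+1.
Hence, by induction on r, the claim holds for every r ≥ 1.

T(r) = 2·2^r(-r + 2) - 4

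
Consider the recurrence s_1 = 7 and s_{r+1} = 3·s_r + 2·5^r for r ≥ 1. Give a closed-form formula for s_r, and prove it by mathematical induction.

s_r = 2·3^(r - 1) + 5^r

Computing the first terms: s_1 = 7, s_2 = 31, s_3 = 143. This suggests s_r = 2·3^(r - 1) + 5^r.
When r = 1: the formula gives 7 = 7 = s_1.
Inductive step: assume the claim holds for r = k, so s_k = 2·3^(k - 1) + 5^k.
Then s_{k+1} = 3·s_k + 2·5^k = 3·(2·3^(k - 1) + 5^k) + 2·5^k = 2·3^k + 5^(k + 1) = 2·3^((k+1) - 1) + 5^(k+1),
which is the claimed formula at r = k+1.
Hence, by induction on r, the claim holds for every r ≥ 1.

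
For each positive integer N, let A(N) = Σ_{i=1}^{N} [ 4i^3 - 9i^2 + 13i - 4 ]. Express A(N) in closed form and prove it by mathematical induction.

We claim A(N) = N(N^3 - N^2 + 3N + 1) for all N ≥ 1.
When N = 1: A(1) = 4, and the closed form gives 4. They agree.
For the inductive step, assume it holds for an arbitrary i ≥ 1, so A(i) = i(i^3 - i^2 + 3i + 1).
Then A(i+1) = A(i) + (4i^3 + 3i^2 + 7i + 4) = (i(i^3 - i^2 + 3i + 1)) + (4i^3 + 3i^2 + 7i + 4).
Simplifying, A(i+1) = (i + 1)(i^3 + 2i^2 + 4i + 4) = (i+1)((i+1)^3 - (i+1)^2 + 3(i+1) + 1),
which is the closed form with N = i+1.
This completes the induction.

A(N) = N(N^3 - N^2 + 3N + 1)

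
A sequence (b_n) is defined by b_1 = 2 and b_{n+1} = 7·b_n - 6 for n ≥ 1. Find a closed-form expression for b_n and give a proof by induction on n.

Computing the first terms: b_1 = 2, b_2 = 8, b_3 = 50. This suggests b_n = 7^(n - 1) + 1.
Base step (n = 1): the formula gives 2 = 2 = b_1.
Inductive step: suppose the statement holds for some p ≥ 1, so b_p = 7^(p - 1) + 1.
Then b_{p+1} = 7·b_p - 6 = 7·(7^(p - 1) + 1) - 6 = 7^p + 1 = 7^((p+1) - 1) + 1,
which is the claimed formula at n = p+1.
Hence, by induction on n, the claim holds for every n ≥ 1.

b_n = 7^(n - 1) + 1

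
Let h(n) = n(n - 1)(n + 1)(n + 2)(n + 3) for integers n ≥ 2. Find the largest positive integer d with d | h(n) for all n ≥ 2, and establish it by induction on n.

Computing the first values: h(2) = 120 and h(3) = 720; gcd(120, 720) = 120, so d ≤ 120.
We prove 120 | n(n - 1)(n + 1)(n + 2)(n + 3) for all n ≥ 2 by induction on n.
Base step (n = 2): h(2) = 120 = 120·(1), so 120 | h(2).
Inductive step: suppose the statement holds for some r ≥ 2, i.e. 120 | h(r). Then
h(r+1) − h(r) = r·(r+1)·(r+2)·(r+3)·(r+4) − (r-1)·r·(r+1)·(r+2)·(r+3) = r·(r+1)·(r+2)·(r+3)·[(r+4) − (r-1)] = 5·r·(r+1)·(r+2)·(r+3). The product of 4 consecutive integers is divisible by (4)! = 24, so h(r+1) − h(r) is divisible by 5·24 = 120. By the inductive hypothesis 120 | h(r), hence 120 | h(r+1).
This completes the induction.
Therefore the largest such d is 120.

d = 120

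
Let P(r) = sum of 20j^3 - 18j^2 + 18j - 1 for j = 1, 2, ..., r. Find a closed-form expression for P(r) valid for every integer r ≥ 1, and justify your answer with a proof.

We claim P(r) = r(5r^3 + 4r^2 + 5r + 5) for all r ≥ 1.
When r = 1: P(1) = 19, and the closed form gives 19. They agree.
Inductive step: assume the claim holds for r = j, so P(j) = j(5j^3 + 4j^2 + 5j + 5).
Then P(j+1) = P(j) + (20j^3 + 42j^2 + 42j + 19) = (j(5j^3 + 4j^2 + 5j + 5)) + (20j^3 + 42j^2 + 42j + 19).
Simplifying, P(j+1) = (j + 1)(5j^3 + 19j^2 + 28j + 19) = (j+1)(5(j+1)^3 + 4(j+1)^2 + 5(j+1) + 5),
which is the closed form with r = j+1.
By induction, the statement is established for all r ≥ 1.

P(r) = r(5r^3 + 4r^2 + 5r + 5)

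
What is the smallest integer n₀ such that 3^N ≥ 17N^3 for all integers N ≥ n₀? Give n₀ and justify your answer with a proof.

At N = 8: 6561 < 8704, so the inequality fails and n₀ ≥ 9. We prove 3^N ≥ 17N^3 for all N ≥ 9.
For the base case N = 9: 3^N = 19683 and 17N^3 = 12393, so 19683 ≥ 12393.
Inductive step: suppose the statement holds for some r ≥ 9, so 3^r ≥ 17r^3.
Then 3^(r + 1) = 3·(3^r) ≥ 3·(17r^3).
Also, for r ≥ 9 we have 3·(17r^3) ≥ 17(r+1)^3, since 3 ≥ (1 + 1/r)^3 for all r ≥ 9.
Combining, 3^(r + 1) ≥ 17(r+1)^3.
By induction, the statement is established for all N ≥ 9.
Hence the smallest such n₀ is 9.

n₀ = 9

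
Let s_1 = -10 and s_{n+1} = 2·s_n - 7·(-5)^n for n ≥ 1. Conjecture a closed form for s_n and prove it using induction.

Computing the first terms: s_1 = -10, s_2 = 15, s_3 = -145. This suggests s_n = (-5)^n - 5·2^(n - 1).
Base case (n = 1): the formula gives -10 = -10 = s_1.
For the inductive step, assume it holds for an arbitrary j ≥ 1, so s_j = (-5)^j - 5·2^(j - 1).
Then s_{j+1} = 2·s_j - 7·(-5)^j = 2·((-5)^j - 5·2^(j - 1)) - 7·(-5)^j = (-5)^(j + 1) - 5·2^j = (-5)^(j+1) - 5·2^((j+1) - 1),
which is the claimed formula at n = j+1.
Hence, by induction on n, the claim holds for every n ≥ 1.

s_n = (-5)^n - 5·2^(n - 1)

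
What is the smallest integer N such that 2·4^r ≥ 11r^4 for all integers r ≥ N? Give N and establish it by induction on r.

At r = 6: 8192 < 14256, so the inequality fails and N ≥ 7. We prove 2·4^r ≥ 11r^4 for all r ≥ 7.
When r = 7: 2·4^r = 32768 and 11r^4 = 26411, so 32768 ≥ 26411.
Inductive step: assume the claim holds for r = k, so 2·4^k ≥ 11k^4.
Then 2·4^(k + 1) = 4·(2·4^k) ≥ 4·(11k^4).
Also, for k ≥ 7 we have 4·(11k^4) ≥ 11(k+1)^4, since 4 ≥ (1 + 1/k)^4 for all k ≥ 7.
Combining, 2·4^(k + 1) ≥ 11(k+1)^4.
By the principle of mathematical induction, the result holds for all r ≥ 7.
Hence the smallest such N is 7.

N = 7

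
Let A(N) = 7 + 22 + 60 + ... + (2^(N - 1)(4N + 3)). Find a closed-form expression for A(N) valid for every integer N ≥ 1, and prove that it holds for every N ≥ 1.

A(N) = 2^N(4N - 1) + 1

We claim A(N) = 2^N(4N - 1) + 1 for all N ≥ 1.
Base step (N = 1): A(1) = 7, and the closed form gives 7. They agree.
Inductive step: assume the claim holds for N = j, so A(j) = 2^j(4j - 1) + 1.
Then A(j+1) = A(j) + (2^j(4j + 7)) = (2^j(4j - 1) + 1) + (2^j(4j + 7)).
Simplifying, A(j+1) = 8·2^j·j + 6·2^j + 1 = 2^(j+1)(4(j+1) - 1) + 1,
which is the closed form with N = j+1.
This completes the induction.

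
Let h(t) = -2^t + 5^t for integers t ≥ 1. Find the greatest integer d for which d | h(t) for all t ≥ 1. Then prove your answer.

Computing the first values: h(1) = 3 and h(2) = 21; gcd(3, 21) = 3, so d ≤ 3.
We prove 3 | -2^t + 5^t for all t ≥ 1 by induction on t.
When t = 1: h(1) = 3 = 3·(1), so 3 | h(1).
Suppose the result is true for t = j, i.e. 3 | h(j). Then
5^{j+1} − 2^{j+1} = 5·5^j − 2·2^j = 5·(5^j − 2^j) + (3)·2^j. The first term is divisible by 3 by the inductive hypothesis, and the second term (3)·2^j is divisible by 3 since 3 | 3. Hence 3 | h(j+1).
Hence, by induction on t, the claim holds for every t ≥ 1.
Therefore the largest such d is 3.

d = 3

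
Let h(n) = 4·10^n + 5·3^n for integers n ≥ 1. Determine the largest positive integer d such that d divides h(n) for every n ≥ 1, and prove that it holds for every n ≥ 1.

d = 5

Computing the first values: h(1) = 55 and h(2) = 445; gcd(55, 445) = 5, so d ≤ 5.
We prove 5 | 4·10^n + 5·3^n for all n ≥ 1 by induction on n.
For the base case n = 1: h(1) = 55 = 5·(11), so 5 | h(1).
Inductive step: assume the claim holds for n = m, i.e. 5 | h(m). Then
h(m+1) − 10·h(m) = (4·10^(m+1) + 5·3^(m+1)) − 10·(4·10^m + 5·3^m) = (5)·3^m·(3 − 10) = (-35)·3^m. Since 5 | h(m) by the inductive hypothesis, 5 | 10·h(m); and 5 | -35 since -35 = 5·-7. Therefore 5 | h(m+1).
By induction, the statement is established for all n ≥ 1.
Therefore the largest such d is 5.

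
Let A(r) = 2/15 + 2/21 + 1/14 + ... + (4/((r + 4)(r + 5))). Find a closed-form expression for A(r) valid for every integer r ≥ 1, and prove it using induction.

A(r) = 4r/(5(r + 5))

We claim A(r) = 4r/(5(r + 5)) for all r ≥ 1.
When r = 1: A(1) = 2/15, and the closed form gives 2/15. They agree.
Inductive step: assume the claim holds for r = k, so A(k) = 4k/(5(k + 5)).
Then A(k+1) = A(k) + (4/((k + 5)(k + 6))) = (4k/(5(k + 5))) + (4/((k + 5)(k + 6))).
Simplifying, A(k+1) = 4(k + 1)/(5(k + 6)) = 4(k+1)/(5((k+1) + 5)),
which is the closed form with r = k+1.
This completes the induction.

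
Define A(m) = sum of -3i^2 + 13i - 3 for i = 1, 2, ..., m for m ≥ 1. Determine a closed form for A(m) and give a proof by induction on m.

A(m) = -m(m^2 - 5m - 3)

We claim A(m) = -m(m^2 - 5m - 3) for all m ≥ 1.
Base step (m = 1): A(1) = 7, and the closed form gives 7. They agree.
Inductive step: suppose the statement holds for some i ≥ 1, so A(i) = i(-i^2 + 5i + 3).
Then A(i+1) = A(i) + (-3i^2 + 7i + 7) = (i(-i^2 + 5i + 3)) + (-3i^2 + 7i + 7).
Simplifying, A(i+1) = -(i + 1)(i^2 - 3i - 7) = -(i+1)((i+1)^2 - 5(i+1) - 3),
which is the closed form with m = i+1.
By the principle of mathematical induction, the result holds for all m ≥ 1.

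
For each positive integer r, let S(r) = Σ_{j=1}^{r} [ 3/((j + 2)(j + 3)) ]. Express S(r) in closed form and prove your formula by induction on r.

We claim S(r) = r/(r + 3) for all r ≥ 1.
When r = 1: S(1) = 1/4, and the closed form gives 1/4. They agree.
For the inductive step, assume it holds for an arbitrary j ≥ 1, so S(j) = j/(j + 3).
Then S(j+1) = S(j) + (3/((j + 3)(j + 4))) = (j/(j + 3)) + (3/((j + 3)(j + 4))).
Simplifying, S(j+1) = (j + 1)/(j + 4) = (j+1)/((j+1) + 3),
which is the closed form with r = j+1.
Hence, by induction on r, the claim holds for every r ≥ 1.

S(r) = r/(r + 3)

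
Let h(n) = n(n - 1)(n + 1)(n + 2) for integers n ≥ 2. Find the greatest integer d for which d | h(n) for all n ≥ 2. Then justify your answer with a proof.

d = 24

Computing the first values: h(2) = 24 and h(3) = 120; gcd(24, 120) = 24, so d ≤ 24.
We prove 24 | n(n - 1)(n + 1)(n + 2) for all n ≥ 2 by induction on n.
Base step (n = 2): h(2) = 24 = 24·(1), so 24 | h(2).
Suppose the result is true for n = m, i.e. 24 | h(m). Then
h(m+1) − h(m) = m·(m+1)·(m+2)·(m+3) − (m-1)·m·(m+1)·(m+2) = m·(m+1)·(m+2)·[(m+3) − (m-1)] = 4·m·(m+1)·(m+2). The product of 3 consecutive integers is divisible by (3)! = 6, so h(m+1) − h(m) is divisible by 4·6 = 24. By the inductive hypothesis 24 | h(m), hence 24 | h(m+1).
By the principle of mathematical induction, the result holds for all n ≥ 2.
Therefore the largest such d is 24.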